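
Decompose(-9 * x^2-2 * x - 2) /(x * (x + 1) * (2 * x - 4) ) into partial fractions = -3/(2*(x + 1)) - 7/(2*(x - 2)) + 1/(2*x)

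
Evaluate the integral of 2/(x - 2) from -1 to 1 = -2*log(3)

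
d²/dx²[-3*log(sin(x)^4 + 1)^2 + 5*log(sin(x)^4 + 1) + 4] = 4*(6*log(sin(x)^4 + 1)*sin(x)^4 + 24*log(sin(x)^4 + 1)*sin(x)^2 - 18*log(sin(x)^4 + 1) + 24*sin(x)^6 - 29*sin(x)^4 - 20*sin(x)^2 + 15)*sin(x)^2/(sin(x)^4 + 1)^2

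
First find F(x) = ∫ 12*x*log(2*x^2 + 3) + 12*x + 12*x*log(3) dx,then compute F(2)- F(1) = -15*log(15) + 33*log(33)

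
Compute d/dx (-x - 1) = -1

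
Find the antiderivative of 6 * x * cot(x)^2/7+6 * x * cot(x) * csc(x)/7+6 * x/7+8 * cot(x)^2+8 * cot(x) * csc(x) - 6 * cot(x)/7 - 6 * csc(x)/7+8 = (-6*x/7 - 8)*(cot(x) + csc(x)) + C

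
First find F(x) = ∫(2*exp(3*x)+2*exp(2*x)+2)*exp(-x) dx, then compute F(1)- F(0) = (2 + E)*(E - exp(-1))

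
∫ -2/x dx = -2*log(x) + C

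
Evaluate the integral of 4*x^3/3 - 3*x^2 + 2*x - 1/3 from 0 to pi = pi*(-1 + pi)^3/3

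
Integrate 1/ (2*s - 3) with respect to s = log(3 - 2*s)/2 + C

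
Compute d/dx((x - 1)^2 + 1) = 2*x - 2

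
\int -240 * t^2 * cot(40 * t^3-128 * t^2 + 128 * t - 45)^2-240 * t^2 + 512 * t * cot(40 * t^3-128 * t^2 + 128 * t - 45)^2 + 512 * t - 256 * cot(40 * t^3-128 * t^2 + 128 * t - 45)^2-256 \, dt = 2*cot(40*t^3 - 128*t^2 + 128*t - 45) + C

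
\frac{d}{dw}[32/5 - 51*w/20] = -51/20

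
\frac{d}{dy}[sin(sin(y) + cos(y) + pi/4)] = sqrt(2)*cos(y + pi/4)*cos(sqrt(2)*sin(y + pi/4) + pi/4)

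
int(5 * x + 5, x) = 5*x^2/2 + 5*x + C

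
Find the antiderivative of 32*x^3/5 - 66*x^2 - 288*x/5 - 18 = 8*x^4/5 - 22*x^3 - 144*x^2/5 - 18*x + C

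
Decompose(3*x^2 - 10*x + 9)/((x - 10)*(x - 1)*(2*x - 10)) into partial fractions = 1/(36*(x - 1)) - 17/(20*(x - 5)) + 209/(90*(x - 10))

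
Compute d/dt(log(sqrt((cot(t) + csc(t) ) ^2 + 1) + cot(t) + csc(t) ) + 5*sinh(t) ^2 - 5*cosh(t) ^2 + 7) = -(sqrt(2)*sqrt((cos(t) + 1)/sin(t)^2) + cos(t)/sin(t) + 1/sin(t))/(sqrt(2)*sqrt((cos(t) + 1)/sin(t)^2)*sin(t) + 2)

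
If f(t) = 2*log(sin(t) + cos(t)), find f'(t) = 2/tan(t + pi/4)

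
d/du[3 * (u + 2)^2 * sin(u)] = 3*u^2*cos(u) + 6*u*sin(u) + 12*u*cos(u) + 12*sin(u) + 12*cos(u)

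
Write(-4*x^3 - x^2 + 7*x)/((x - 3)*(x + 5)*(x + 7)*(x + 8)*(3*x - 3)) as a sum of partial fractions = 1928/(891*(x + 8)) - 637/(240*(x + 7)) + 55/(108*(x + 5)) - 1/(1296*(x - 1)) - 1/(55*(x - 3))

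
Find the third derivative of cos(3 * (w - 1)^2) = 216*w^3*sin(3*w^2 - 6*w + 3) - 648*w^2*sin(3*w^2 - 6*w + 3) + 648*w*sin(3*w^2 - 6*w + 3) - 108*w*cos(3*w^2 - 6*w + 3) - 216*sin(3*w^2 - 6*w + 3) + 108*cos(3*w^2 - 6*w + 3)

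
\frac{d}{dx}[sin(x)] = cos(x)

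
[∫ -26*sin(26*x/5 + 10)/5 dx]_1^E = cos(10 + 26*E/5) - cos(76/5)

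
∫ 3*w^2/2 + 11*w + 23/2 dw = w^3/2 + 11*w^2/2 + 23*w/2 + C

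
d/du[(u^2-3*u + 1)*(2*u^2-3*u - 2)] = 8*u^3 - 27*u^2 + 18*u + 3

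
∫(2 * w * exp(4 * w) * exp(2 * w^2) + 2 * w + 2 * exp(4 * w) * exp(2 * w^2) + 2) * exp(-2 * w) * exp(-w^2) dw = 2*sinh(w*(w + 2)) + C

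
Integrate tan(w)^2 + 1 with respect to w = tan(w) + C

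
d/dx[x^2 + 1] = 2*x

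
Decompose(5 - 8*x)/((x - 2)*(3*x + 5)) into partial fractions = -5/(3*x + 5) - 1/(x - 2)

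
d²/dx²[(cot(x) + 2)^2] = 6*cot(x)^4 + 8*cot(x)^3 + 8*cot(x)^2 + 8*cot(x) + 2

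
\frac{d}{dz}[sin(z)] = cos(z)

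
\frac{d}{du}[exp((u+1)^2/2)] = u*exp(u^2/2 + u + 1/2) + exp(u^2/2 + u + 1/2)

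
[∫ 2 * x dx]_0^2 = 4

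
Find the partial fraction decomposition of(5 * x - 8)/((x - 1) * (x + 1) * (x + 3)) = -23/(8*(x + 3)) + 13/(4*(x + 1)) - 3/(8*(x - 1))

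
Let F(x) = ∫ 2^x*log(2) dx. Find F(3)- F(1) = 6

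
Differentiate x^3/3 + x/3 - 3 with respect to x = x^2 + 1/3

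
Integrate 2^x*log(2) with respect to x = 2^x + C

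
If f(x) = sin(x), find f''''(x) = sin(x)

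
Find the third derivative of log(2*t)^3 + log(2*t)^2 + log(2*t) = (6*log(t)^2 - 14*log(t) + 12*log(2)*log(t) - 14*log(2) + 2 + 6*log(2)^2)/t^3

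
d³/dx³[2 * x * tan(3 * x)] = 324*x*tan(3*x)^4 + 432*x*tan(3*x)^2 + 108*x + 108*tan(3*x)^3 + 108*tan(3*x)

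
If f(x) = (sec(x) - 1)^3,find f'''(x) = 3*(-1 + 8/cos(x) - 3/cos(x)^2 - 24/cos(x)^3 + 20/cos(x)^4)*sin(x)/cos(x)^2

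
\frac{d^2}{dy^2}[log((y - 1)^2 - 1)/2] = (-y^2 + 2*y - 2)/(y^4 - 4*y^3 + 4*y^2)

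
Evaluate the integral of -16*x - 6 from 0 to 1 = -14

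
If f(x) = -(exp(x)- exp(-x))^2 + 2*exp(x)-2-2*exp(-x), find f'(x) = (-2*exp(4*x) + 2*exp(3*x) + 2*exp(x) + 2)*exp(-2*x)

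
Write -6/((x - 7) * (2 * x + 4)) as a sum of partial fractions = 1/(3*(x + 2)) - 1/(3*(x - 7))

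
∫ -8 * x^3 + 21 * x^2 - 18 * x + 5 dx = -2*x^4 + 7*x^3 - 9*x^2 + 5*x + C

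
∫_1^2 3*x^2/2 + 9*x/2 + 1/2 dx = 43/4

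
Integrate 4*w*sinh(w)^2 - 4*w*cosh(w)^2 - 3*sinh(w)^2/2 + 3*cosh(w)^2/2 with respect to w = -2*w^2 + 3*w/2 + C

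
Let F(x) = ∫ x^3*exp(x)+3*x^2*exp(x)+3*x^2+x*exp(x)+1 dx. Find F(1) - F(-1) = 3*exp(-1) + E + 4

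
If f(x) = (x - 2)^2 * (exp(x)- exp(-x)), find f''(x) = (x^2*exp(2*x) - x^2 + 8*x - 2*exp(2*x) - 14)*exp(-x)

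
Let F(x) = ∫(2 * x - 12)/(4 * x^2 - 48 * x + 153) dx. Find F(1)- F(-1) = -log(205)/4 + log(109)/4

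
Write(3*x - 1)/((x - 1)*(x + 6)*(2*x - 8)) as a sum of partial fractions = -19/(140*(x + 6)) - 1/(21*(x - 1)) + 11/(60*(x - 4))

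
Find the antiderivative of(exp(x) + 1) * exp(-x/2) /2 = 2*sinh(x/2) + C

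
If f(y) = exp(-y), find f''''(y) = exp(-y)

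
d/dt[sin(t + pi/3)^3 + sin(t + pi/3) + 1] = 3*sin(t + pi/3)^2*cos(t + pi/3) + cos(t + pi/3)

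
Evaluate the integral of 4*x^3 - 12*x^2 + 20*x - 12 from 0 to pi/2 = -9 + ((-1 + pi/2)^2 + 2)^2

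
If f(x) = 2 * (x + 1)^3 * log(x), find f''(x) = (12*x^3*log(x) + 10*x^3 + 12*x^2*log(x) + 18*x^2 + 6*x - 2)/x^2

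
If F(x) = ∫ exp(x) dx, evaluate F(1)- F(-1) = E - exp(-1)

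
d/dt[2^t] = 2^t*log(2)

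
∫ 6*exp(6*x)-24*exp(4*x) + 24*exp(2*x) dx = (exp(2*x) - 2)^3 + C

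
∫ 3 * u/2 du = 3*u^2/4 + C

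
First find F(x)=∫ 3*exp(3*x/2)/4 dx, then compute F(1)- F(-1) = -exp(-3/2)/2 + exp(3/2)/2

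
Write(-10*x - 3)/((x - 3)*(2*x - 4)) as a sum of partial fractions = 23/(2*(x - 2)) - 33/(2*(x - 3))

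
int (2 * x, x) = x^2 + C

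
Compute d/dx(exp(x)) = exp(x)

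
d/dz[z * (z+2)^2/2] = 3*z^2/2 + 4*z + 2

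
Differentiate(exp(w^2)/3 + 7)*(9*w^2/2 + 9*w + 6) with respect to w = 3*w^3*exp(w^2) + 6*w^2*exp(w^2) + 7*w*exp(w^2) + 63*w + 3*exp(w^2) + 63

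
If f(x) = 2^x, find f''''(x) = 2^x*log(2)^4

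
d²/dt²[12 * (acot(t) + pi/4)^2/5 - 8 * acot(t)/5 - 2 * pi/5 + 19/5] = (48*t*acot(t) - 16*t + 12*pi*t + 24)/(5*t^4 + 10*t^2 + 5)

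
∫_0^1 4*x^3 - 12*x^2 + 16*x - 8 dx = -3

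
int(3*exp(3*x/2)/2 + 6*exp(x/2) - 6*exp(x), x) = (exp(x/2) - 2)^3 + C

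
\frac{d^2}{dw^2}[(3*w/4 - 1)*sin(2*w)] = -3*w*sin(2*w) + 4*sin(2*w) + 3*cos(2*w)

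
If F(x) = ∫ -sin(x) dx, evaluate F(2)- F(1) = -cos(1) + cos(2)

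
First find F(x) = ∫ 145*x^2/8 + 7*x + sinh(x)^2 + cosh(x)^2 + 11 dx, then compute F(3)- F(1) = -sinh(2)/2 + sinh(6)/2 + 2485/12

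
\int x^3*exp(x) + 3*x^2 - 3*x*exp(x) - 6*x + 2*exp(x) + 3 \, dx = (x - 1)^3*(exp(x) + 1) + C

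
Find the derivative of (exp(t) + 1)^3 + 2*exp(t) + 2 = 3*exp(3*t) + 6*exp(2*t) + 5*exp(t)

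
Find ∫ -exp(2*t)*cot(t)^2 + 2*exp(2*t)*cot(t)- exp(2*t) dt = exp(2*t)*cot(t) + C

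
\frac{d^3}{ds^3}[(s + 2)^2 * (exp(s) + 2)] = s^2*exp(s) + 10*s*exp(s) + 22*exp(s)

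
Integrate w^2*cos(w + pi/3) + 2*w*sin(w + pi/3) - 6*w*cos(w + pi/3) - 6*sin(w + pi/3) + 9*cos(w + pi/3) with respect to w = (w - 3)^2*sin(w + pi/3) + C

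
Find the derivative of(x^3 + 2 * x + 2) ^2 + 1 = 6*x^5 + 16*x^3 + 12*x^2 + 8*x + 8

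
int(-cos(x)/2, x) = -sin(x)/2 + C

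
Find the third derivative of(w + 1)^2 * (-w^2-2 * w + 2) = -24*w - 24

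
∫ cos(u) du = sin(u) + C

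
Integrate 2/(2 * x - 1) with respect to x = log(1 - 2*x) + C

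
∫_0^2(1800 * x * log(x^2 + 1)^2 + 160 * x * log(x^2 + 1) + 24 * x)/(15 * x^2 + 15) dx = 4*log(5)/5 + 8*log(5)^2/3 + 20*log(5)^3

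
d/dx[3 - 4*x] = -4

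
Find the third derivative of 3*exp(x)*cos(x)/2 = -3*sqrt(2)*exp(x)*sin(x + pi/4)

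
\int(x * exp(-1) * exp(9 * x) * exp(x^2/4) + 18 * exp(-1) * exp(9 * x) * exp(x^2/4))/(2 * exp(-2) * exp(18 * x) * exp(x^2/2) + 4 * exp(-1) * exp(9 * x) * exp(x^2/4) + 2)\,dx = exp(x^2/4 + 9*x - 1)/(exp(x^2/4 + 9*x - 1) + 1) + C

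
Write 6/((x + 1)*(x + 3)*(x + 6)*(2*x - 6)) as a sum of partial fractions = -1/(45*(x + 6)) + 1/(12*(x + 3)) - 3/(40*(x + 1)) + 1/(72*(x - 3))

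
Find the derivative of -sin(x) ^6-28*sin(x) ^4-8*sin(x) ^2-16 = -2*(3*sin(x)^4 + 56*sin(x)^2 + 8)*sin(x)*cos(x)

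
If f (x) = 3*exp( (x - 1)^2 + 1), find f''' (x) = 24*x^3*exp(x^2 - 2*x + 2) - 72*x^2*exp(x^2 - 2*x + 2) + 108*x*exp(x^2 - 2*x + 2) - 60*exp(x^2 - 2*x + 2)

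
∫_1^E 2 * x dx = -1 + exp(2)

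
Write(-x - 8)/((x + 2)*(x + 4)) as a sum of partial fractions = 2/(x + 4) - 3/(x + 2)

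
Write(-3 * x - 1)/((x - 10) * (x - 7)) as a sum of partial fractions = 22/(3*(x - 7)) - 31/(3*(x - 10))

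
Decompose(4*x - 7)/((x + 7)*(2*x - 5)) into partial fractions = 6/(19*(2*x - 5)) + 35/(19*(x + 7))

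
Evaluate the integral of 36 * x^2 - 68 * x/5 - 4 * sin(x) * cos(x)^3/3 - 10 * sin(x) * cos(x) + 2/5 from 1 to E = -28/5 - 5*cos(1)^2 - cos(1)^4/3 + cos(E)^4/3 + 5*cos(E)^2 + (2 - 4*E)*(-3*exp(2) + E/5)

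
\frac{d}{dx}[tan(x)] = cos(x)^(-2)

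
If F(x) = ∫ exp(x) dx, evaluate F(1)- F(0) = -1 + E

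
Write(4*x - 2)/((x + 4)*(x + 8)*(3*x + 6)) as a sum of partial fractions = -17/(36*(x + 8)) + 3/(4*(x + 4)) - 5/(18*(x + 2))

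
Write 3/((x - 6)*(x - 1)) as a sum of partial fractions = -3/(5*(x - 1)) + 3/(5*(x - 6))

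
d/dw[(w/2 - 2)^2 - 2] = w/2 - 2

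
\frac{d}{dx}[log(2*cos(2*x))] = -2*tan(2*x)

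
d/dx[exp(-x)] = -exp(-x)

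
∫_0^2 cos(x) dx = sin(2)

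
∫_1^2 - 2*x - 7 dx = -10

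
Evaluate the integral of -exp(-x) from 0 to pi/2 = -1 + exp(-pi/2)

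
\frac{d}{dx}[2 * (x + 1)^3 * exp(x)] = 2*x^3*exp(x) + 12*x^2*exp(x) + 18*x*exp(x) + 8*exp(x)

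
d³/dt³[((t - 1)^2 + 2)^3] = 120*t^3 - 360*t^2 + 504*t - 264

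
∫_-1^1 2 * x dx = 0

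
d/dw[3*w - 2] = 3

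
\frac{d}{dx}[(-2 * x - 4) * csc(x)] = 2*x*cot(x)*csc(x) + 4*cot(x)*csc(x) - 2*csc(x)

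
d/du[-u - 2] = -1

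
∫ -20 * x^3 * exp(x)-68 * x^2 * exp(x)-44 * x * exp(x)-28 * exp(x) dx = -4*x*(5*x^2 + 2*x + 7)*exp(x) + C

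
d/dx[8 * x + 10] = 8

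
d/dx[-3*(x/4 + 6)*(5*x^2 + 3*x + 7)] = -45*x^2/4 - 369*x/2 - 237/4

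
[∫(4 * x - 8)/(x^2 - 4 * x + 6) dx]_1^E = -2*log(3) + 2*log((-2 + E)^2 + 2)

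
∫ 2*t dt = t^2 + C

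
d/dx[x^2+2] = 2*x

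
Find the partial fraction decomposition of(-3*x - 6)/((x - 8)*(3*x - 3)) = 3/(7*(x - 1)) - 10/(7*(x - 8))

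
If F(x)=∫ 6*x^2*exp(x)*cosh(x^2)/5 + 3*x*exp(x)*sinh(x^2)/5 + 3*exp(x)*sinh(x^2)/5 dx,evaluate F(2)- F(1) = -3*E*(-2*E*sinh(4) + sinh(1))/5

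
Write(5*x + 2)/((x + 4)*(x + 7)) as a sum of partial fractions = 11/(x + 7) - 6/(x + 4)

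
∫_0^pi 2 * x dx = pi^2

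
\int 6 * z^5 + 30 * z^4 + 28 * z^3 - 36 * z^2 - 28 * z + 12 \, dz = z^6 + 6*z^5 + 7*z^4 - 12*z^3 - 14*z^2 + 12*z + C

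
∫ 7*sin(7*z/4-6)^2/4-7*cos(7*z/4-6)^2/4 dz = -sin(7*z/2 - 12)/2 + C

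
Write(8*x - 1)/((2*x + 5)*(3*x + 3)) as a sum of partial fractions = 14/(3*(2*x + 5)) - 1/(x + 1)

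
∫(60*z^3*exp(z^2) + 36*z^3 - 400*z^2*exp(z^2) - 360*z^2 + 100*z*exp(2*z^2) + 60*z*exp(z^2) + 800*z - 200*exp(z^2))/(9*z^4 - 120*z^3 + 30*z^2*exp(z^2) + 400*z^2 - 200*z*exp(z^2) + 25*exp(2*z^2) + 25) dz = log((3*z^2/5 - 4*z + exp(z^2))^2 + 1) + C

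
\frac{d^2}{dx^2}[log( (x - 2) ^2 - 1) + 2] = (-2*x^2 + 8*x - 10)/(x^4 - 8*x^3 + 22*x^2 - 24*x + 9)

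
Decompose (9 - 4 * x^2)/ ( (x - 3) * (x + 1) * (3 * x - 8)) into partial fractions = 175/(11*(3*x - 8)) + 5/(44*(x + 1)) - 27/(4*(x - 3))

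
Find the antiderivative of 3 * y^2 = y^3 + C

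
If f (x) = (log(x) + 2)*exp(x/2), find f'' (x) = (x^2*exp(x/2)*log(x) + 2*x^2*exp(x/2) + 4*x*exp(x/2) - 4*exp(x/2))/(4*x^2)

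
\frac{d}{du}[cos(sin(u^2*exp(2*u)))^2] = -4*u^2*exp(2*u)*sin(sin(u^2*exp(2*u)))*cos(u^2*exp(2*u))*cos(sin(u^2*exp(2*u))) - 4*u*exp(2*u)*sin(sin(u^2*exp(2*u)))*cos(u^2*exp(2*u))*cos(sin(u^2*exp(2*u)))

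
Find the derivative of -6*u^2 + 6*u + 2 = 6 - 12*u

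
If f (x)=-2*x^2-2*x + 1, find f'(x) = -4*x - 2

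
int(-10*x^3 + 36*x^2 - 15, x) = -5*x^4/2 + 12*x^3 - 15*x + C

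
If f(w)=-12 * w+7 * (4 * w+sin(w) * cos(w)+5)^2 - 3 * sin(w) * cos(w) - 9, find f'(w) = -112*w*sin(w)^2 + 280*w - 28*sin(w)^3*cos(w) - 134*sin(w)^2 + 70*sin(w)*cos(w) + 335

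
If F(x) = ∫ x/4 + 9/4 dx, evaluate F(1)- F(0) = 19/8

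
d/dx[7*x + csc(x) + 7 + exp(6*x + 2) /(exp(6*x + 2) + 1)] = (-2*exp(6*x + 2)*cot(x)*csc(x) + 20*exp(6*x + 2) - exp(12*x + 4)*cot(x)*csc(x) + 7*exp(12*x + 4) - cot(x)*csc(x) + 7)/(exp(4)*exp(12*x) + 2*exp(2)*exp(6*x) + 1)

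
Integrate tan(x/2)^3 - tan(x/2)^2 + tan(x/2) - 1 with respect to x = (tan(x/2) - 2)*tan(x/2) + C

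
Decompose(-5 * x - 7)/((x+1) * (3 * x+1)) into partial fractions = -8/(3*x + 1) + 1/(x + 1)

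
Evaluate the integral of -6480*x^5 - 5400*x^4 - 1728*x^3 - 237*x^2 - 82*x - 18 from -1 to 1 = -2354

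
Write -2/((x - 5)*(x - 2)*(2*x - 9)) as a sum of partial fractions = 8/(5*(2*x - 9)) - 2/(15*(x - 2)) - 2/(3*(x - 5))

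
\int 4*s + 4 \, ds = 2*s^2 + 4*s + C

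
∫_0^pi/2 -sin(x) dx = -1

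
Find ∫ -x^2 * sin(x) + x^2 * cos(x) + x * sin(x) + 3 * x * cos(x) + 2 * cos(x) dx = sqrt(2)*(x^2 + x + 1)*sin(x + pi/4) + C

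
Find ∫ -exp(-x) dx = exp(-x) + C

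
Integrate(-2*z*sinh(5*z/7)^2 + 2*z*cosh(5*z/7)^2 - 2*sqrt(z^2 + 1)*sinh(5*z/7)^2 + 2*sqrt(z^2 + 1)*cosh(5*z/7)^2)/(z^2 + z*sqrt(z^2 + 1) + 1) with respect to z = 2*log(z + sqrt(z^2 + 1)) + C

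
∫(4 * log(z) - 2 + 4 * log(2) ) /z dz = 2*(log(2*z) - 1)*log(2*z) + C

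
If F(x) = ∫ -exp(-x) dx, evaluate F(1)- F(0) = -1 + exp(-1)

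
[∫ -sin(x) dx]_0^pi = -2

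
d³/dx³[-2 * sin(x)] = 2*cos(x)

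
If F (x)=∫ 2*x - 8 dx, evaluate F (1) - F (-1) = -16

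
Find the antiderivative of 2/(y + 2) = log(3*(y + 2)^2) + C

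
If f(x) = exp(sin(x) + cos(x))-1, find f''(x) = (-sin(2*x) - sqrt(2)*sin(x + pi/4) + 1)*exp(sin(x))*exp(cos(x))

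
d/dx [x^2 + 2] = 2*x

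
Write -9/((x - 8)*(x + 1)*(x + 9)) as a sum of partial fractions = -9/(136*(x + 9)) + 1/(8*(x + 1)) - 1/(17*(x - 8))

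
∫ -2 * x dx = -x^2 + C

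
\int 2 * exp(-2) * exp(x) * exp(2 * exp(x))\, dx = exp(2*exp(x) - 2) + C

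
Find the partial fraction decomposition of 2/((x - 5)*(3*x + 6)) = -2/(21*(x + 2)) + 2/(21*(x - 5))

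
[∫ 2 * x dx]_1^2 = 3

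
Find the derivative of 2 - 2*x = -2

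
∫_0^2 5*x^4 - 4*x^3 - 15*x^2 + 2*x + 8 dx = -4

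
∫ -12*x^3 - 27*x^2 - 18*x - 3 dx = -3*x^4 - 9*x^3 - 9*x^2 - 3*x + C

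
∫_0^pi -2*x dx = -pi^2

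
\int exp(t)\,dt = exp(t) + C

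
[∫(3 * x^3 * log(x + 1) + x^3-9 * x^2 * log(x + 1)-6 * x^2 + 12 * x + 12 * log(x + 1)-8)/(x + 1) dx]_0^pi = (-2 + pi)^3*log(1 + pi)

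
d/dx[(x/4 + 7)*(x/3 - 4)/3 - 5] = x/18 + 4/9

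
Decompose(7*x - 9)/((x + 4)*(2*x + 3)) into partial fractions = -39/(5*(2*x + 3)) + 37/(5*(x + 4))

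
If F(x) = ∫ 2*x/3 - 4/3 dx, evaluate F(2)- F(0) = -4/3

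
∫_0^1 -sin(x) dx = -1 + cos(1)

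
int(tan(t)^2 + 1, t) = tan(t) + C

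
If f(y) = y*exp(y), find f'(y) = y*exp(y) + exp(y)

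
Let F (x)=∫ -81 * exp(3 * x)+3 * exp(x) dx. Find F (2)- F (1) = -27*exp(6) - 3*E + 3*exp(2) + 27*exp(3)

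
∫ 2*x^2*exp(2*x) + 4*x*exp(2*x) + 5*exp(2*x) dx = (x^2 + x + 2)*exp(2*x) + C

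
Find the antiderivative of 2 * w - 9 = w^2 - 9*w + C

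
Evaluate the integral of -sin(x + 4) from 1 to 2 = -cos(5) + cos(6)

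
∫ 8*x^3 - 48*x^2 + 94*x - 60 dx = 2*x^4 - 16*x^3 + 47*x^2 - 60*x + C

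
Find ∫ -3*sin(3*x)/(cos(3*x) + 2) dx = log(cos(3*x) + 2) + C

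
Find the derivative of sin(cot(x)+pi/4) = -cos(pi/4 + 1/tan(x))/sin(x)^2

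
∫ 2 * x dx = x^2 + C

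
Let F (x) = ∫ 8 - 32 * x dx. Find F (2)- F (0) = -48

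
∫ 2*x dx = x^2 + C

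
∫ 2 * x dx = x^2 + C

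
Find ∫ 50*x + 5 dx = 25*x^2 + 5*x + C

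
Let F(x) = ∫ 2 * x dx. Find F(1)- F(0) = 1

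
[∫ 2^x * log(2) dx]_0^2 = 3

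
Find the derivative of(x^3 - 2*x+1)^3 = 9*x^8 - 42*x^6 + 18*x^5 + 60*x^4 - 48*x^3 - 15*x^2 + 24*x - 6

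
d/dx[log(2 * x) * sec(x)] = (x*log(x)*tan(x)*sec(x) + x*log(2)*tan(x)*sec(x) + sec(x))/x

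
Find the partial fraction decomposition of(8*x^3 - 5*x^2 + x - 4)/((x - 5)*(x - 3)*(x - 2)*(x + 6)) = 959/(396*(x + 6)) + 7/(4*(x - 2)) - 85/(9*(x - 3)) + 146/(11*(x - 5))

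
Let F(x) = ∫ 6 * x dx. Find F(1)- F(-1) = 0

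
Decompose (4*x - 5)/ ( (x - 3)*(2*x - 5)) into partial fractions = -10/(2*x - 5) + 7/(x - 3)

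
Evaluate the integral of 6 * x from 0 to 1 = 3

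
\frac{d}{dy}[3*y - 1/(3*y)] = (9*y^2 + 1)/(3*y^2)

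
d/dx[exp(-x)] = -exp(-x)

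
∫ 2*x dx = x^2 + C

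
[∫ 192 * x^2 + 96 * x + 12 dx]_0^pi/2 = -1 + (1 + 2*pi)^3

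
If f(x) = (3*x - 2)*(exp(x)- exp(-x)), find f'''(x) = (3*x*exp(2*x) + 3*x + 7*exp(2*x) - 11)*exp(-x)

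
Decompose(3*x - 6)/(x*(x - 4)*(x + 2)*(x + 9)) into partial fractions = 11/(273*(x + 9)) - 1/(7*(x + 2)) + 1/(52*(x - 4)) + 1/(12*x)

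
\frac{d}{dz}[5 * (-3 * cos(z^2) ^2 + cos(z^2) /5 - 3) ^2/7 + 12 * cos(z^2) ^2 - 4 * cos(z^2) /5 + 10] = z*(161*sin(z^2) - 2192*sin(2*z^2) + 45*sin(3*z^2) - 225*sin(4*z^2))/35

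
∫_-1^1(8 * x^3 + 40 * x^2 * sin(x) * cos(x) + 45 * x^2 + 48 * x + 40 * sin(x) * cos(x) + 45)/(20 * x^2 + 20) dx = 9/2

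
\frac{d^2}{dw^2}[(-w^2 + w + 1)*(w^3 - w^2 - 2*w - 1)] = -20*w^3 + 24*w^2 + 12*w - 4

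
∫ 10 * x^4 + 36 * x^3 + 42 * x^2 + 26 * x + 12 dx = 2*x^5 + 9*x^4 + 14*x^3 + 13*x^2 + 12*x + C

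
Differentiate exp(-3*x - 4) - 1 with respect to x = -3*exp(-3*x - 4)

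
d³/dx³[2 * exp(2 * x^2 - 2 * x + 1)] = 128*x^3*exp(2*x^2 - 2*x + 1) - 192*x^2*exp(2*x^2 - 2*x + 1) + 192*x*exp(2*x^2 - 2*x + 1) - 64*exp(2*x^2 - 2*x + 1)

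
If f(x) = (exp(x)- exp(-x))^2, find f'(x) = (2*exp(4*x) - 2)*exp(-2*x)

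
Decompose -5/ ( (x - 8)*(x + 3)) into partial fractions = 5/(11*(x + 3)) - 5/(11*(x - 8))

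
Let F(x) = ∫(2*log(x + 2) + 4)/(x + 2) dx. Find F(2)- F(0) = -(log(2) + 2)^2 + (log(4) + 2)^2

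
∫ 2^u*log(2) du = 2^u + C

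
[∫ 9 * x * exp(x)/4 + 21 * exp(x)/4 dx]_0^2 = -3 + 15*exp(2)/2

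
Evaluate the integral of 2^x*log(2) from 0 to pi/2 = -1 + 2^(pi/2)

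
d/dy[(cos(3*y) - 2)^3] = 9*(sin(3*y)^2 + 4*cos(3*y) - 5)*sin(3*y)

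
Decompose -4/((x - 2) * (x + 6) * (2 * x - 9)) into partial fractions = -16/(105*(2*x - 9)) - 1/(42*(x + 6)) + 1/(10*(x - 2))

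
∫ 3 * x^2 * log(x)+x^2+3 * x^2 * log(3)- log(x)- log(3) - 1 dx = x*(x^2 - 1)*log(3*x) + C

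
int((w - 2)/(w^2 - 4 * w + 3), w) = log((w - 2)^2 - 1)/2 + C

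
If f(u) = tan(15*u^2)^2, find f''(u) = 5400*u^2*tan(15*u^2)^4 + 7200*u^2*tan(15*u^2)^2 + 1800*u^2 + 60*tan(15*u^2)^3 + 60*tan(15*u^2)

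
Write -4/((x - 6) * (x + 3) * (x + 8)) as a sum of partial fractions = -2/(35*(x + 8)) + 4/(45*(x + 3)) - 2/(63*(x - 6))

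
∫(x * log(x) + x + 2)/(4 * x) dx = (x + 2)*log(x)/4 + C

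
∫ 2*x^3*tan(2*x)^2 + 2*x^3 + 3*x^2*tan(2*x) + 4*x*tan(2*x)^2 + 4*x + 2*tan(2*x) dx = x*(x^2 + 2)*tan(2*x) + C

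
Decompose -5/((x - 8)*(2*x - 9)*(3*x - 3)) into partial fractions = 20/(147*(2*x - 9)) - 5/(147*(x - 1)) - 5/(147*(x - 8))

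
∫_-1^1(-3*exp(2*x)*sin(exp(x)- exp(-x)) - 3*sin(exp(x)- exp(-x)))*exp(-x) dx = 0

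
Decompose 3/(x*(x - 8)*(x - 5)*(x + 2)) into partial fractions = -3/(140*(x + 2)) - 1/(35*(x - 5)) + 1/(80*(x - 8)) + 3/(80*x)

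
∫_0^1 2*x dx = 1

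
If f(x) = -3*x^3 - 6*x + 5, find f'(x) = -9*x^2 - 6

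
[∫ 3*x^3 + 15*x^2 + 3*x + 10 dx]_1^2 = 243/4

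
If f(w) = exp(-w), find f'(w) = -exp(-w)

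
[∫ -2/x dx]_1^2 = -2*log(6) + 2*log(3)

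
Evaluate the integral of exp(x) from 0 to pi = -1 + exp(pi)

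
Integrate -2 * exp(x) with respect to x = -2*exp(x) + C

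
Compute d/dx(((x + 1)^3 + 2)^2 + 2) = 6*x^5 + 30*x^4 + 60*x^3 + 72*x^2 + 54*x + 18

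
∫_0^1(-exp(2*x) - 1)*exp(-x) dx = -E + exp(-1)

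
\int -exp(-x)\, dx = exp(-x) + C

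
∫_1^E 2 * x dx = -1 + exp(2)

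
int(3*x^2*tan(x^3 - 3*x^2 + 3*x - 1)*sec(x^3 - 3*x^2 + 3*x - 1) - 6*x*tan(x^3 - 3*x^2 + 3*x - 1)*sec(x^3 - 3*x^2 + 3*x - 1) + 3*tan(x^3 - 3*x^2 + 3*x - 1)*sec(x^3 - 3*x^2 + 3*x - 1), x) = sec((x - 1)^3) + C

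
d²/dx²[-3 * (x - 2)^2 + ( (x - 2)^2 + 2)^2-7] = 12*x^2 - 48*x + 50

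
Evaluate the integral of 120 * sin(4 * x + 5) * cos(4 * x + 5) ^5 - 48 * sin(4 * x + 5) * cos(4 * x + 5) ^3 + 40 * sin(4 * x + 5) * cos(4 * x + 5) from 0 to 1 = -5*cos(9)^2 - 5*cos(9)^6 - 3*cos(5)^4 + 5*cos(5)^6 + 5*cos(5)^2 + 3*cos(9)^4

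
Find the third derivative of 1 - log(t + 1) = -2/(t^3 + 3*t^2 + 3*t + 1)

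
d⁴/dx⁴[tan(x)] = 24*tan(x)^5 + 40*tan(x)^3 + 16*tan(x)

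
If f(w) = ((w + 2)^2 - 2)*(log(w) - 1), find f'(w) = (2*w^2*log(w) - w^2 + 4*w*log(w) + 2)/w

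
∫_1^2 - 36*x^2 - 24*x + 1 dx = -119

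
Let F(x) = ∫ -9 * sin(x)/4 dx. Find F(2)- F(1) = -9*cos(1)/4 + 9*cos(2)/4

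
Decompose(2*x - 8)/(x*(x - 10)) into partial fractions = 6/(5*(x - 10)) + 4/(5*x)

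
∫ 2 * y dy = y^2 + C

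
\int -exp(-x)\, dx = exp(-x) + C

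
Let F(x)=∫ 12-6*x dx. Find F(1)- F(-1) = 24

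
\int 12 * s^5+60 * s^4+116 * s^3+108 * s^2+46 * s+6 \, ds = 2*s^6 + 12*s^5 + 29*s^4 + 36*s^3 + 23*s^2 + 6*s + C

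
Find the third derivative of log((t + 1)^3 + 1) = (6*t^6 + 36*t^5 + 90*t^4 + 78*t^3 - 36*t^2 - 90*t - 30)/(t^9 + 9*t^8 + 36*t^7 + 87*t^6 + 144*t^5 + 171*t^4 + 147*t^3 + 90*t^2 + 36*t + 8)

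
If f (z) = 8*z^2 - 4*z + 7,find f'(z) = 16*z - 4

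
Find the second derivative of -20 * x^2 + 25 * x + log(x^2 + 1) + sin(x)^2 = (4*x^4*cos(x)^2 - 42*x^4 + 8*x^2*cos(x)^2 - 86*x^2 + 4*cos(x)^2 - 40)/(x^4 + 2*x^2 + 1)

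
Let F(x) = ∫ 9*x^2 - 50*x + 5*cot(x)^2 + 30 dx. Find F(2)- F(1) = -29 - 5*cot(2) + 5*cot(1)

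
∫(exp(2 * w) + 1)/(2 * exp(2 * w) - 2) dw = log(2*sinh(w))/2 + C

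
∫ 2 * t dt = t^2 + C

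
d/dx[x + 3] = 1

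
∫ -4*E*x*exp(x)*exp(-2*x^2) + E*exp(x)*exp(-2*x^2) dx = exp(-2*x^2 + x + 1) + C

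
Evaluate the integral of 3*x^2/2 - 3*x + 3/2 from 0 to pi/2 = (-1 + pi/2)^3/2 + 1/2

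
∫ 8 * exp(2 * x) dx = 4*exp(2*x) + C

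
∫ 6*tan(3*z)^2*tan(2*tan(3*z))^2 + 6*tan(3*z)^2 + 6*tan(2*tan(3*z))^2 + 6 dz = tan(2*tan(3*z)) + C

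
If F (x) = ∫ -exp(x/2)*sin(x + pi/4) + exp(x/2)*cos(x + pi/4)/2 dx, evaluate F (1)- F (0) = -sqrt(2)/2 + exp(1/2)*cos(pi/4 + 1)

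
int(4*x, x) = 2*x^2 + C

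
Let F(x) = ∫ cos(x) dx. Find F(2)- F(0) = sin(2)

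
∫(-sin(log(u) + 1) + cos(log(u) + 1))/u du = sqrt(2)*sin(log(u) + pi/4 + 1) + C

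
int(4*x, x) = 2*x^2 + C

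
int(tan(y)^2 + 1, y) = tan(y) + C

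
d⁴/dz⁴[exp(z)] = exp(z)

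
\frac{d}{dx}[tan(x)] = cos(x)^(-2)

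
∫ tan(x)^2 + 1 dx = tan(x) + C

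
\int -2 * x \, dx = -x^2 + C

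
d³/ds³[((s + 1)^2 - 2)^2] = 24*s + 24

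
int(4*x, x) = 2*x^2 + C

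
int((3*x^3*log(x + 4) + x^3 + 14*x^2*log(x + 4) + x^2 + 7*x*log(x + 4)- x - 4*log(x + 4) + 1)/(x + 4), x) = (x^3 + x^2 - x + 1)*log(x + 4) + C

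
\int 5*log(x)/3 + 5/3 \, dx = 5*x*log(x)/3 + C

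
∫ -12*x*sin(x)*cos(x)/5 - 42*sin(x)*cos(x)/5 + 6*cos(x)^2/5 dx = (6*x/5 + 21/5)*cos(x)^2 + C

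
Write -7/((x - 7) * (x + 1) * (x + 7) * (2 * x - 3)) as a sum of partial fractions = 56/(935*(2*x - 3)) + 1/(204*(x + 7)) - 7/(240*(x + 1)) - 1/(176*(x - 7))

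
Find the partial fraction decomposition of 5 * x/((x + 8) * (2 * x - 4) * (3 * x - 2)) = -15/(104*(3*x - 2)) - 1/(13*(x + 8)) + 1/(8*(x - 2))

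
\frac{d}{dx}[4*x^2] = 8*x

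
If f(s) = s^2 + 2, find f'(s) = 2*s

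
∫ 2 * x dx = x^2 + C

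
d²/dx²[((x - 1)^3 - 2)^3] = 72*x^7 - 504*x^6 + 1512*x^5 - 2700*x^4 + 3240*x^3 - 2592*x^2 + 1296*x - 324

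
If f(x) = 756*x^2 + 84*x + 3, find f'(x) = 1512*x + 84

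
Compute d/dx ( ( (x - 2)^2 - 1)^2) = 4*x^3 - 24*x^2 + 44*x - 24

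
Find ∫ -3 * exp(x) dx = -3*exp(x) + C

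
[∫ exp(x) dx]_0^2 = -1 + exp(2)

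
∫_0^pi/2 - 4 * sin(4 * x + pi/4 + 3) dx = 0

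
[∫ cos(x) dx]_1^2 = -sin(1) + sin(2)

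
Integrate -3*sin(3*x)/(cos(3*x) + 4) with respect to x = log(cos(3*x) + 4) + C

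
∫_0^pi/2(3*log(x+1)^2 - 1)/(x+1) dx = -log(1 + pi/2) + log(1 + pi/2)^3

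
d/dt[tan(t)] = cos(t)^(-2)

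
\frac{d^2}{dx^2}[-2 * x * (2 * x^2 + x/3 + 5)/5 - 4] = -24*x/5 - 4/15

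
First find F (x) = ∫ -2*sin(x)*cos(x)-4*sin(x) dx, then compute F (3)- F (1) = -(cos(1) + 2)^2 + (cos(3) + 2)^2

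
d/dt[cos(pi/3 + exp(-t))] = exp(-t)*sin(pi/3 + exp(-t))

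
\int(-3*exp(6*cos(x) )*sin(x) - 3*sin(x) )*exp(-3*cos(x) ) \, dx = 2*sinh(3*cos(x)) + C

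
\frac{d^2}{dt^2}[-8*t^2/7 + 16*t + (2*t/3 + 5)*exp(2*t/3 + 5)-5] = 8*t*exp(2*t/3 + 5)/27 + 28*exp(2*t/3 + 5)/9 - 16/7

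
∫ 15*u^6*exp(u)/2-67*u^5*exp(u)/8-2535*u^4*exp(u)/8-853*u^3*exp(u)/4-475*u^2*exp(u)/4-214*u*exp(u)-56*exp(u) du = u*(u - 8)*(5*u + 4)*(12*u^3 + u^2 + 4*u + 14)*exp(u)/8 + C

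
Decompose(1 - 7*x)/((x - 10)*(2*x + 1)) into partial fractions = -3/(7*(2*x + 1)) - 23/(7*(x - 10))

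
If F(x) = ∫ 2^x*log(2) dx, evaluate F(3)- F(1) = 6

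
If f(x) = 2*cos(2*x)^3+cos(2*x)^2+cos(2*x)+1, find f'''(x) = 16*(216*sin(x)^4 - 232*sin(x)^2 + 51)*sin(x)*cos(x)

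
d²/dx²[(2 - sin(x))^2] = 4*sin(x) + 2*cos(2*x)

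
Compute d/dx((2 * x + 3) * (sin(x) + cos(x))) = -2*x*sin(x) + 2*x*cos(x) - sin(x) + 5*cos(x)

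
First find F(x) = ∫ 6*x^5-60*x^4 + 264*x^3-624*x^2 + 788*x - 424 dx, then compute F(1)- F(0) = -183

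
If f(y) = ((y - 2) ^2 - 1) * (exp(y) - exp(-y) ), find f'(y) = (y^2*exp(2*y) + y^2 - 2*y*exp(2*y) - 6*y - exp(2*y) + 7)*exp(-y)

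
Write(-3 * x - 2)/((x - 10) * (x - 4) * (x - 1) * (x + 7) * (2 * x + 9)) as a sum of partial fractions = -184/(27115*(2*x + 9)) + 19/(7480*(x + 7)) - 5/(2376*(x - 1)) + 7/(1683*(x - 4)) - 16/(13311*(x - 10))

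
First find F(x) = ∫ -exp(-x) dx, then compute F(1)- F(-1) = -E + exp(-1)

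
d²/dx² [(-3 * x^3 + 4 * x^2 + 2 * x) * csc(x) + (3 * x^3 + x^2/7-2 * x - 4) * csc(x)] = (-29*x^2/7 + 58*x^2/(7*sin(x)^2) - 116*x*cos(x)/(7*sin(x)) + 86/7 - 8/sin(x)^2)/sin(x)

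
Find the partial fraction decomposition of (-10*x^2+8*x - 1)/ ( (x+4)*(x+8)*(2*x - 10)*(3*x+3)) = 235/(728*(x + 8)) - 193/(648*(x + 4)) + 19/(756*(x + 1)) - 211/(4212*(x - 5))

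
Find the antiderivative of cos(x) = sin(x) + C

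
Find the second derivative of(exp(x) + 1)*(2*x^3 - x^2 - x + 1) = 2*x^3*exp(x) + 11*x^2*exp(x) + 7*x*exp(x) + 12*x - 3*exp(x) - 2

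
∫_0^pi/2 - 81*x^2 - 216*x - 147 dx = (-3*pi/2 - 4)^3 - 3*pi/2 + 64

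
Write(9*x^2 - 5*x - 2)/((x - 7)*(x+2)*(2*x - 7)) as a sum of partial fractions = -33/(7*(2*x - 7)) + 4/(9*(x + 2)) + 404/(63*(x - 7))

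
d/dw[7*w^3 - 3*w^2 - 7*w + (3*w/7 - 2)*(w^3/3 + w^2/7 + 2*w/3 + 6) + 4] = 4*w^3/7 + 940*w^2/49 - 6*w - 121/21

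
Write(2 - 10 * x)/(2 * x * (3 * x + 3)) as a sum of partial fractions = -2/(x + 1) + 1/(3*x)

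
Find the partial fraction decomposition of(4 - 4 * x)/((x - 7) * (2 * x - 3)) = 4/(11*(2*x - 3)) - 24/(11*(x - 7))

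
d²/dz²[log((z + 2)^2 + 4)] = (-2*z^2 - 8*z)/(z^4 + 8*z^3 + 32*z^2 + 64*z + 64)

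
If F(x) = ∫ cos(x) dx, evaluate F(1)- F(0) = sin(1)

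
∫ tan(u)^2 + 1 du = tan(u) + C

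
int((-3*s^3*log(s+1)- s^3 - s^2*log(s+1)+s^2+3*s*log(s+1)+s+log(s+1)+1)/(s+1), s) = (-s^3 + s^2 + s + 1)*log(s + 1) + C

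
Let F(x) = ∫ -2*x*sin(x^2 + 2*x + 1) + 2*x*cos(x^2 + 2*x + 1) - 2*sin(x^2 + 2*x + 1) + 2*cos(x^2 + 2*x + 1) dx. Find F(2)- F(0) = cos(9) - sin(1) - cos(1) + sin(9)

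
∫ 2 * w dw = w^2 + C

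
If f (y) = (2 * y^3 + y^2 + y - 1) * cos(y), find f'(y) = -2*y^3*sin(y) - y^2*sin(y) + 6*y^2*cos(y) - y*sin(y) + 2*y*cos(y) + sin(y) + cos(y)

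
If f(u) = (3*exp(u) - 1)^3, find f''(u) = 243*exp(3*u) - 108*exp(2*u) + 9*exp(u)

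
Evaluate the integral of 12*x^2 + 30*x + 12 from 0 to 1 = 31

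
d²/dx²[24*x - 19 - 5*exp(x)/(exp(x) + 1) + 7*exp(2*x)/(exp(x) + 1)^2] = (-9*exp(3*x) + 28*exp(2*x) - 5*exp(x))/(exp(4*x) + 4*exp(3*x) + 6*exp(2*x) + 4*exp(x) + 1)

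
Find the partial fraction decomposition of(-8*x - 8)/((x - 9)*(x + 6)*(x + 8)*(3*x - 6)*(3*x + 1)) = -36/(19159*(3*x + 1)) + 14/(5865*(x + 8)) - 1/(306*(x + 6)) + 1/(490*(x - 2)) - 4/(7497*(x - 9))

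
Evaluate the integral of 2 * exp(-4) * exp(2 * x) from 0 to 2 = 1 - exp(-4)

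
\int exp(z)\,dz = exp(z) + C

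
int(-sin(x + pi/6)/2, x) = cos(x + pi/6)/2 + C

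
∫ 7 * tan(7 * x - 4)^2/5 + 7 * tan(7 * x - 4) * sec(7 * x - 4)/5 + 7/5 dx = tan(7*x - 4)/5 + sec(7*x - 4)/5 + C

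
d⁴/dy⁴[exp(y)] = exp(y)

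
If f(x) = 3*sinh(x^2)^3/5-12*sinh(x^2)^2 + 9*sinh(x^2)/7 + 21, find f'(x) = -6*x*(8*sinh(x^2) - 3*cosh(x^2)^2/5 + 6/35)*cosh(x^2)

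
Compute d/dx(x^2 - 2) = 2*x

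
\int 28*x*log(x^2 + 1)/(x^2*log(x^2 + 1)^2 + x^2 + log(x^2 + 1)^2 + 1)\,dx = 7*log(log(x^2 + 1)^2 + 1) + C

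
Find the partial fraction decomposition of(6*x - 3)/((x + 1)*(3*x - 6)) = 1/(x + 1) + 1/(x - 2)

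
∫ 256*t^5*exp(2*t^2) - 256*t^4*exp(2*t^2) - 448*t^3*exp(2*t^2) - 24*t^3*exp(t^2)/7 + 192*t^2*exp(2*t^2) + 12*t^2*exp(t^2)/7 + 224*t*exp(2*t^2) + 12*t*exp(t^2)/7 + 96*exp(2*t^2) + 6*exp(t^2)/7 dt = 2*(56*(-2*t^2 + t + 3)*exp(t^2) + 3)*(-2*t^2 + t + 3)*exp(t^2)/7 + C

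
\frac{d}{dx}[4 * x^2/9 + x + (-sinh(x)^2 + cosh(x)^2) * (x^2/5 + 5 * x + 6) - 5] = 58*x/45 + 6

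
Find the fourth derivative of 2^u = 2^u*log(2)^4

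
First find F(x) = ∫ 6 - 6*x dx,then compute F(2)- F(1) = -3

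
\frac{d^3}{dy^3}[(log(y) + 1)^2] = (4*log(y) - 2)/y^3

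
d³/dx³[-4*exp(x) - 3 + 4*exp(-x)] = (-4*exp(2*x) - 4)*exp(-x)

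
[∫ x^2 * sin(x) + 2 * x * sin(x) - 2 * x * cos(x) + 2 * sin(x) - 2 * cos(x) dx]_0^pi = 4 + 2*pi + pi^2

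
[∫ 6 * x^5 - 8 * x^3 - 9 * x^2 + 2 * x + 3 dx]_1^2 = 18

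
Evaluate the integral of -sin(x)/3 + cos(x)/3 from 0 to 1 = -1/3 + cos(1)/3 + sin(1)/3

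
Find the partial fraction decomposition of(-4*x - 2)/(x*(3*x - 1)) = -10/(3*x - 1) + 2/x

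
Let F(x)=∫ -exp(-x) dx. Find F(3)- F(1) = -exp(-1) + exp(-3)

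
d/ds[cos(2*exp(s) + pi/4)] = -2*exp(s)*sin(2*exp(s) + pi/4)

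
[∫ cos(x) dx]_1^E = -sin(1) + sin(E)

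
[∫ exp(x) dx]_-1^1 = E - exp(-1)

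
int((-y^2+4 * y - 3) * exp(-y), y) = (y - 1)^2*exp(-y) + C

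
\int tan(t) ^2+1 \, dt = tan(t) + C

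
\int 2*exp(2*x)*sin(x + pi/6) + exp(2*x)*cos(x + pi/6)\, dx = exp(2*x)*sin(x + pi/6) + C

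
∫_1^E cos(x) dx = -sin(1) + sin(E)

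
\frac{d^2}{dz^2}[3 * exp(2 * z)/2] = 6*exp(2*z)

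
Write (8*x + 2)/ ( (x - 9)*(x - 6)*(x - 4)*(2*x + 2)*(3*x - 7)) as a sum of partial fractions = -837/(11000*(3*x - 7)) - 3/(3500*(x + 1)) + 17/(250*(x - 4)) - 25/(462*(x - 6)) + 37/(3000*(x - 9))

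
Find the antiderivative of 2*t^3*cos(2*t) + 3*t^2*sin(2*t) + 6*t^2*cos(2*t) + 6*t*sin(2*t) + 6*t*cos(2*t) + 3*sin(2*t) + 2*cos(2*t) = (t + 1)^3*sin(2*t) + C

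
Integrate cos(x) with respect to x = sin(x) + C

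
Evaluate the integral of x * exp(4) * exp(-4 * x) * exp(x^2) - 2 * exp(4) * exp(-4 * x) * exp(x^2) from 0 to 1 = -exp(4)/2 + E/2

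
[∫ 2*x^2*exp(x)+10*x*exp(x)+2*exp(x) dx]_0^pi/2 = 4 + 2*(-2 + pi^2/4 + 3*pi/2)*exp(pi/2)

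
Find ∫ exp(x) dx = exp(x) + C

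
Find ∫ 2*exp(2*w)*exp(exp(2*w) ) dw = exp(exp(2*w)) + C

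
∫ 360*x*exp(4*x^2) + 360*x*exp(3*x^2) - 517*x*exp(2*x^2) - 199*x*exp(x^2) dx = (180*exp(3*x^2) + 240*exp(2*x^2) - 517*exp(x^2) - 398)*exp(x^2)/4 + C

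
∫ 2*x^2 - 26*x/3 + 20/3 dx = 2*x^3/3 - 13*x^2/3 + 20*x/3 + C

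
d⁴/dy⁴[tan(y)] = 24*tan(y)^5 + 40*tan(y)^3 + 16*tan(y)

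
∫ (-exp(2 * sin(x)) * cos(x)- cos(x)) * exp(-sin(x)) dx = -exp(sin(x)) + exp(-sin(x)) + C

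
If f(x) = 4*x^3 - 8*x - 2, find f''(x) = 24*x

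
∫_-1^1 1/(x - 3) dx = -log(2)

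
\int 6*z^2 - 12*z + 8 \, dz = 2*z^3 - 6*z^2 + 8*z + C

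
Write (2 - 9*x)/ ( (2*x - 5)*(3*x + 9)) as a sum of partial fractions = -41/(33*(2*x - 5)) - 29/(33*(x + 3))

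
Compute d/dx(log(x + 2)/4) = 1/(4*x + 8)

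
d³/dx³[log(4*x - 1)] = 128/(64*x^3 - 48*x^2 + 12*x - 1)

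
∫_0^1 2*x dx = 1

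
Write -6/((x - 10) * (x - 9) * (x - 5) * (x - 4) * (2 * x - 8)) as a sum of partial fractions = 41/(300*(x - 4)) + 1/(10*(x - 4)^2) - 3/(20*(x - 5)) + 3/(100*(x - 9)) - 1/(60*(x - 10))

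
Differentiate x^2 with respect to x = 2*x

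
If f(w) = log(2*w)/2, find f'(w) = 1/(2*w)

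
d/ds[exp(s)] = exp(s)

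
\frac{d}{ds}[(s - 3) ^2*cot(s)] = -s^2/sin(s)^2 + 2*s/tan(s) + 6*s/sin(s)^2 - 6/tan(s) - 9/sin(s)^2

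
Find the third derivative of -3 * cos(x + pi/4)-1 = -3*sin(x + pi/4)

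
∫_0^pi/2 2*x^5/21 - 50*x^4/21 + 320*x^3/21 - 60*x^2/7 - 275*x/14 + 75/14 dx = -25*pi^2/28 - 25/7 + (-5*pi^2/4 + pi^3/24 + 5*pi/4 + 5)^2/7 + 5*pi^3/168 + 25*pi/28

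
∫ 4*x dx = 2*x^2 + C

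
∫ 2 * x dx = x^2 + C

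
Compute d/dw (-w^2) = -2*w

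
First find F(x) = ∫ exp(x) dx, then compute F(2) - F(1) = -E + exp(2)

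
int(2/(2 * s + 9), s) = log(2*s + 9) + C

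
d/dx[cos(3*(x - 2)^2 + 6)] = 6*(2 - x)*sin(3*(x^2 - 4*x + 6))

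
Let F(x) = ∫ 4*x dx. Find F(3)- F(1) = 16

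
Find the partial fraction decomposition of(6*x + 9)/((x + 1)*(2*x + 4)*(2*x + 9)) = -36/(35*(2*x + 9)) + 3/(10*(x + 2)) + 3/(14*(x + 1))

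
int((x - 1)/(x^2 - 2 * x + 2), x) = log((x - 1)^2 + 1)/2 + C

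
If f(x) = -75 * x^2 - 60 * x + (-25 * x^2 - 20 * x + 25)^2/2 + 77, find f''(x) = 3750*x^2 + 3000*x - 1000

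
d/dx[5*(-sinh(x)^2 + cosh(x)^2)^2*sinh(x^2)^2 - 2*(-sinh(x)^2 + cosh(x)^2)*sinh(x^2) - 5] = 4*x*(5*sinh(x^2) - 1)*cosh(x^2)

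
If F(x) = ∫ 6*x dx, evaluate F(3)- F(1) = 24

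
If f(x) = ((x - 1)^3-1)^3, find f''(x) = 72*x^7 - 504*x^6 + 1512*x^5 - 2610*x^4 + 2880*x^3 - 2052*x^2 + 882*x - 180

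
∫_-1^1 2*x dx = 0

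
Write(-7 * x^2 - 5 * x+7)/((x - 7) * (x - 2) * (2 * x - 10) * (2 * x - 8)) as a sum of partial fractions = 31/(120*(x - 2)) - 125/(24*(x - 4)) + 193/(24*(x - 5)) - 371/(120*(x - 7))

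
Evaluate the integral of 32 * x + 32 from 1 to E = -64 + (-4*E - 4)^2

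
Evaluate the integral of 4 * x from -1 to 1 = 0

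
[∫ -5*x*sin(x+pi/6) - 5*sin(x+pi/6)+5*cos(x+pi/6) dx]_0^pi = -sqrt(3)*(5 + 5*pi)/2 - 5*sqrt(3)/2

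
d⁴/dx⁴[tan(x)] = 24*tan(x)^5 + 40*tan(x)^3 + 16*tan(x)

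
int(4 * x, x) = 2*x^2 + C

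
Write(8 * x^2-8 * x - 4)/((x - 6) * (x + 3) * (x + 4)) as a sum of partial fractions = 78/(5*(x + 4)) - 92/(9*(x + 3)) + 118/(45*(x - 6))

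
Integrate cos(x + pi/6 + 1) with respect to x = sin(x + pi/6 + 1) + C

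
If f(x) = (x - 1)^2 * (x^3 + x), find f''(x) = 20*x^3 - 24*x^2 + 12*x - 4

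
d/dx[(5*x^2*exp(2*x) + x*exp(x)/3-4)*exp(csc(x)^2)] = (10*x^2*exp(2*x) - 10*x^2*exp(2*x)*cos(x)/sin(x)^3 + 10*x*exp(2*x) + x*exp(x)/3 - 2*x*exp(x)*cos(x)/(3*sin(x)^3) + exp(x)/3 + 8*cos(x)/sin(x)^3)*exp(sin(x)^(-2))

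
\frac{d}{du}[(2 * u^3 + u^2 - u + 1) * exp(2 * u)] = 4*u^3*exp(2*u) + 8*u^2*exp(2*u) + exp(2*u)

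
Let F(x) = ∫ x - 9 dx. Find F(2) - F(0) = -16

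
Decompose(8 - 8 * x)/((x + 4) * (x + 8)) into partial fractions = -18/(x + 8) + 10/(x + 4)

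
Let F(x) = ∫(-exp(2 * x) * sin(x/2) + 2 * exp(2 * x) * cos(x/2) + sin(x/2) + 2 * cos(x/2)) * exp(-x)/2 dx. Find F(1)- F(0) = (E - exp(-1))*cos(1/2)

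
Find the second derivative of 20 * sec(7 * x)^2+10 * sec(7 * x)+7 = 5880*tan(7*x)^4 + 7840*tan(7*x)^2 + 1960 - 490/cos(7*x) + 980/cos(7*x)^3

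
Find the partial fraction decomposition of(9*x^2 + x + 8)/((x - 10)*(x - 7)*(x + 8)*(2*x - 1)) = 86/(4199*(2*x - 1)) - 32/(255*(x + 8)) - 152/(195*(x - 7)) + 17/(19*(x - 10))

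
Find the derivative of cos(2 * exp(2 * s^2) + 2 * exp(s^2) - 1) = -4*s*(2*exp(s^2) + 1)*exp(s^2)*sin(2*exp(2*s^2) + 2*exp(s^2) - 1)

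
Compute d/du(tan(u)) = cos(u)^(-2)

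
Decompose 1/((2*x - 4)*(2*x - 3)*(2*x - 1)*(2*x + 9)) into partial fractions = -1/(1560*(2*x + 9)) + 1/(60*(2*x - 1)) - 1/(24*(2*x - 3)) + 1/(78*(x - 2))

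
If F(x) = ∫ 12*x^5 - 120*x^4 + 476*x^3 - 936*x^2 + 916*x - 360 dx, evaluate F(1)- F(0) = -117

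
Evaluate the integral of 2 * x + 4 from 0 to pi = -4 + (-pi - 2)^2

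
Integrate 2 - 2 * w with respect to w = -w^2 + 2*w + C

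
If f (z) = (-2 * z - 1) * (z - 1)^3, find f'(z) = -8*z^3 + 15*z^2 - 6*z - 1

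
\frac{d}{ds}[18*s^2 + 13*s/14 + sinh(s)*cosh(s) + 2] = 36*s + cosh(2*s) + 13/14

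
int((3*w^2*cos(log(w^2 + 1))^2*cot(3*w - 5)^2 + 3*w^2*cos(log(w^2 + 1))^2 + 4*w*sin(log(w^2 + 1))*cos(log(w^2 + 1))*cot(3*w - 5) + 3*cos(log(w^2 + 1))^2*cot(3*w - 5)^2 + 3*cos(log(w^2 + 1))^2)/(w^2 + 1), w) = -cos(log(w^2 + 1))^2*cot(3*w - 5) + C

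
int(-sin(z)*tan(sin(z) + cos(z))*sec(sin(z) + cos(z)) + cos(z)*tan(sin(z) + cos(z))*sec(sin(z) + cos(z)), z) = sec(sin(z) + cos(z)) + C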